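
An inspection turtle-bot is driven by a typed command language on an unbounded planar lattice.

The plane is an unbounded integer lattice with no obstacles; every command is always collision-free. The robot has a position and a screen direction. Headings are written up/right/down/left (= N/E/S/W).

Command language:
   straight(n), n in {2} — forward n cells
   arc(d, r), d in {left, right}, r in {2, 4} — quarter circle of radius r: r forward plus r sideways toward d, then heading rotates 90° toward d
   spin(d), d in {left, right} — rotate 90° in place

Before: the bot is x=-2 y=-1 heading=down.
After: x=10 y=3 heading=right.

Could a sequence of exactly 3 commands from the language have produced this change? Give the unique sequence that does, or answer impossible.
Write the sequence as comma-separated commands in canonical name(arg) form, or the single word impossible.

key: running arc(right, 4) before arc(left, 4) would end elsewhere — order is forced
initial: x=-2 y=-1 heading=down
[1] after arc(left, 4): x=2 y=-5 heading=right
[2] after arc(left, 4): x=6 y=-1 heading=up
[3] after arc(right, 4): x=10 y=3 heading=right
no other 3-command option fits: unique.

arc(left, 4), arc(left, 4), arc(right, 4)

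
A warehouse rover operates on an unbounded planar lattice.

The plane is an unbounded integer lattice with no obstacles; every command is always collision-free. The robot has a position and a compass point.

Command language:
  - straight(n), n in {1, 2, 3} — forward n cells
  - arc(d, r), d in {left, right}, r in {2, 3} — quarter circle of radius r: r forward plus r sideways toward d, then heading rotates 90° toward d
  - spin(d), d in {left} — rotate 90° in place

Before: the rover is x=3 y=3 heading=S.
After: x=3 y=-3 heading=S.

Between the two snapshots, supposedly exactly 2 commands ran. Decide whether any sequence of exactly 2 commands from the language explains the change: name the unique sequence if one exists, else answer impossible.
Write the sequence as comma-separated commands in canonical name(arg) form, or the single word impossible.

straight(3), straight(3)

key: heading stays S — no command in the sequence turns
start: x=3 y=3 heading=S
t=1 straight(3) ⇒ x=3 y=0 heading=S
t=2 straight(3) ⇒ x=3 y=-3 heading=S
uniquely the one of 64 2-step routes that fits.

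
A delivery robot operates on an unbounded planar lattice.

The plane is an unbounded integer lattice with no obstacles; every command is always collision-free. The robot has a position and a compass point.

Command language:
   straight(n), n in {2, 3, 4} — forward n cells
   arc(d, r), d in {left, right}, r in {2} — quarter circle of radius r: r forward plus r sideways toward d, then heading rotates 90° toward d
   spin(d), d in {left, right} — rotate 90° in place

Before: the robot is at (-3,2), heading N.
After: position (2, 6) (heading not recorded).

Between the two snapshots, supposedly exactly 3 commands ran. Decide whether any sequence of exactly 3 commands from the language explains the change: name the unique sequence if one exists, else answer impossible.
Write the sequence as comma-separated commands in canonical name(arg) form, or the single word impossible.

straight(2), arc(right, 2), straight(3)

key: running straight(3) before straight(2) would end elsewhere — order is forced
from: at (-3,2), heading N
step 1 (straight(2)): at (-3,4), heading N
step 2 (arc(right, 2)): at (-1,6), heading E
step 3 (straight(3)): at (2,6), heading E
no other 3-command option fits: unique.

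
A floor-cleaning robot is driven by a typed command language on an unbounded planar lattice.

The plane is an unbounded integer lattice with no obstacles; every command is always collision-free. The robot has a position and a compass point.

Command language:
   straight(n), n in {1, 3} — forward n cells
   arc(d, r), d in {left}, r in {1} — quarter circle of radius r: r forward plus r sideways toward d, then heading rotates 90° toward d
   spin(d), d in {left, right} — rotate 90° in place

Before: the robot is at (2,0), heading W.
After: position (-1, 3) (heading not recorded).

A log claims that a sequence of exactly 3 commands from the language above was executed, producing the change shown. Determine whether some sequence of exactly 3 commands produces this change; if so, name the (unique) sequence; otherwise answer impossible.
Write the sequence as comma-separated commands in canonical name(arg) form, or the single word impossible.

straight(3), spin(right), straight(3)

initial: at (2,0), heading W
1. straight(3) → at (-1,0), heading W
2. spin(right) → at (-1,0), heading N
3. straight(3) → at (-1,3), heading N
all 125 alternatives checked — unique.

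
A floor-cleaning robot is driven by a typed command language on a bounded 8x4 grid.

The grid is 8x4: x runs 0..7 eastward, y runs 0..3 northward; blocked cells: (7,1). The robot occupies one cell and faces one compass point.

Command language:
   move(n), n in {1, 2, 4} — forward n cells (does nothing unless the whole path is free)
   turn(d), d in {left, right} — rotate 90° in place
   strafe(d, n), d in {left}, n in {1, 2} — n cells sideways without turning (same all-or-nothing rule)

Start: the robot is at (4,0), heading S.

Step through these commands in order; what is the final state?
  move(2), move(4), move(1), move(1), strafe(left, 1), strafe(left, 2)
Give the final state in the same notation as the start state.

start: at (4,0), heading S
[1] after move(2): at (4,0), heading S
[2] after move(4): at (4,0), heading S
[3] after move(1): at (4,0), heading S
[4] after move(1): at (4,0), heading S
[5] after strafe(left, 1): at (5,0), heading S
[6] after strafe(left, 2): at (7,0), heading S

at (7,0), heading S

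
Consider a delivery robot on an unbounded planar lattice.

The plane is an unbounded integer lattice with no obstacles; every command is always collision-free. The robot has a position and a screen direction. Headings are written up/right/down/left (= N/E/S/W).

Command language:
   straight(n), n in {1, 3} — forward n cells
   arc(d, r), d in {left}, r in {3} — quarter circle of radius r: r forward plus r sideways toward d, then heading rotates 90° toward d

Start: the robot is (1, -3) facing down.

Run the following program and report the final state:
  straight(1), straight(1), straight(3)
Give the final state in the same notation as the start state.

initial: (1, -3) facing down
t=1 straight(1) ⇒ (1, -4) facing down
t=2 straight(1) ⇒ (1, -5) facing down
t=3 straight(3) ⇒ (1, -8) facing down

(1, -8) facing down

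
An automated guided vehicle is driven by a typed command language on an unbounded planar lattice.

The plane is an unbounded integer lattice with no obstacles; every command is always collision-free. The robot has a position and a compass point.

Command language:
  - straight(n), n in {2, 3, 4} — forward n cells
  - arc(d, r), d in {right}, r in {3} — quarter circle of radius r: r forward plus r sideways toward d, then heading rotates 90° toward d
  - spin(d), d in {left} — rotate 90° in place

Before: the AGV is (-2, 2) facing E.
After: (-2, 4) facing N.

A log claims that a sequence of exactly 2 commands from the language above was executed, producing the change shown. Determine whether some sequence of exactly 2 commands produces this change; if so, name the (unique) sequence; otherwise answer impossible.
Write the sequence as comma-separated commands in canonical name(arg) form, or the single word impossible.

key: position moved to (-2,4) AND the heading swung to N — translation plus rotation needed
initial: (-2, 2) facing E
t=1 spin(left) ⇒ (-2, 2) facing N
t=2 straight(2) ⇒ (-2, 4) facing N
all 25 alternatives checked — unique.

spin(left), straight(2)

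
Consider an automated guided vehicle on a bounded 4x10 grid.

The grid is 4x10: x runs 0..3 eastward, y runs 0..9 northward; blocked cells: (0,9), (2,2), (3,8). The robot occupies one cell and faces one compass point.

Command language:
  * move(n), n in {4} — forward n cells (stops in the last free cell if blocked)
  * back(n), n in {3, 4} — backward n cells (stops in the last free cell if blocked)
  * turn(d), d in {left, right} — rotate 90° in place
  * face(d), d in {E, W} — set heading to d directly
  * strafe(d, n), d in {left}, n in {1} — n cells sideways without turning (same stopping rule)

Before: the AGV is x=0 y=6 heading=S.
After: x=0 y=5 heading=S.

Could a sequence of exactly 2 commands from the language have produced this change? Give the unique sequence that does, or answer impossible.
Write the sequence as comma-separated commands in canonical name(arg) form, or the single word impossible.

key: running back(3) before move(4) would end elsewhere — order is forced
initial: x=0 y=6 heading=S
[1] after move(4): x=0 y=2 heading=S
[2] after back(3): x=0 y=5 heading=S
no rival 2-sequence matches.

move(4), back(3)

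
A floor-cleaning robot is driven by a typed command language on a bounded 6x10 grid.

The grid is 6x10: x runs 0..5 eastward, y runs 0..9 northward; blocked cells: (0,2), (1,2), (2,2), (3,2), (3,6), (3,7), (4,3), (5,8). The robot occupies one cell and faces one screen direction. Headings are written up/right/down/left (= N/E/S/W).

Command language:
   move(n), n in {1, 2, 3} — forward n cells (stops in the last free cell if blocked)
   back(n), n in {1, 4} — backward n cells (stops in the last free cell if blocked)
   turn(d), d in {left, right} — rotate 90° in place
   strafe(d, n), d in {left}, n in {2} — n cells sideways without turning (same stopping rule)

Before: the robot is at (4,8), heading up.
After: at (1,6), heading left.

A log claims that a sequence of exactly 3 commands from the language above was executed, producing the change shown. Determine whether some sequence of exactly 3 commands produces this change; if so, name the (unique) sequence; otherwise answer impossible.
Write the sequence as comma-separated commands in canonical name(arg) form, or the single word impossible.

key: position moved to (1,6) AND the heading swung to W — translation plus rotation needed
t0: at (4,8), heading up
step 1 (turn(left)): at (4,8), heading left
step 2 (move(3)): at (1,8), heading left
step 3 (strafe(left, 2)): at (1,6), heading left
all 512 alternatives checked — unique.

turn(left), move(3), strafe(left, 2)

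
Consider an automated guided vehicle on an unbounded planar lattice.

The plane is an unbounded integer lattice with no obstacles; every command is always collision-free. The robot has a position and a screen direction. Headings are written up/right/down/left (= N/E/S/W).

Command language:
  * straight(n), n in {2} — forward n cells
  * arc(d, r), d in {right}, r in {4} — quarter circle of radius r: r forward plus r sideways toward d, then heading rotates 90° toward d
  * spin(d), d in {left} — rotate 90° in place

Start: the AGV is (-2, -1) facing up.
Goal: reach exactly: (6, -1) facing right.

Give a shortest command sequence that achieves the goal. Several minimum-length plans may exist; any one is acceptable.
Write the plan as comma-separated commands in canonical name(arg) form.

start: (-2, -1) facing up
t=1 arc(right, 4) ⇒ (2, 3) facing right
t=2 arc(right, 4) ⇒ (6, -1) facing down
t=3 spin(left) ⇒ (6, -1) facing right
nothing shorter than 3 reaches the goal.

arc(right, 4), arc(right, 4), spin(left)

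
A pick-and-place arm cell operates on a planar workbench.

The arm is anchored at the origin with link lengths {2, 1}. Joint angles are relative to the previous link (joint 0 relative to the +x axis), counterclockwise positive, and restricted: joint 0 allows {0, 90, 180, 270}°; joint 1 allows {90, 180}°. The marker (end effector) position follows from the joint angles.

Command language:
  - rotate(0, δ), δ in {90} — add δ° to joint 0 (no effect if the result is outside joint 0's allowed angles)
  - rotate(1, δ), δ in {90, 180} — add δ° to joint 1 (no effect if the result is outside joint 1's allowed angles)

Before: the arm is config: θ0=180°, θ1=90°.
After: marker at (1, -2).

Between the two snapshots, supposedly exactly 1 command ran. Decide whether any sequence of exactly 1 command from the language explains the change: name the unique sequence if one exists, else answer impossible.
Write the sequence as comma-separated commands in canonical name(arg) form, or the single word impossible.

from: config: θ0=180°, θ1=90°
step 1 (rotate(0, 90)): config: θ0=270°, θ1=90°
all 3 alternatives checked — unique.

rotate(0, 90)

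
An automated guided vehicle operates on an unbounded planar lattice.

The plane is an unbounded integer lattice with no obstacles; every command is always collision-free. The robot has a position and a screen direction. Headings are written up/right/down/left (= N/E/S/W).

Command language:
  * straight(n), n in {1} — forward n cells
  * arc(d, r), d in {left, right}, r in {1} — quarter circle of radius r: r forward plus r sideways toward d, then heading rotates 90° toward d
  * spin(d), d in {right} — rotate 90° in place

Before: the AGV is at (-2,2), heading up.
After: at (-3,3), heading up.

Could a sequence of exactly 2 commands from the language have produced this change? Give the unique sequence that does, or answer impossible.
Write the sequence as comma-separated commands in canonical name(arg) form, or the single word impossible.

key: running spin(right) before arc(left, 1) would end elsewhere — order is forced
t0: at (-2,2), heading up
1. arc(left, 1) → at (-3,3), heading left
2. spin(right) → at (-3,3), heading up
no rival 2-sequence matches.

arc(left, 1), spin(right)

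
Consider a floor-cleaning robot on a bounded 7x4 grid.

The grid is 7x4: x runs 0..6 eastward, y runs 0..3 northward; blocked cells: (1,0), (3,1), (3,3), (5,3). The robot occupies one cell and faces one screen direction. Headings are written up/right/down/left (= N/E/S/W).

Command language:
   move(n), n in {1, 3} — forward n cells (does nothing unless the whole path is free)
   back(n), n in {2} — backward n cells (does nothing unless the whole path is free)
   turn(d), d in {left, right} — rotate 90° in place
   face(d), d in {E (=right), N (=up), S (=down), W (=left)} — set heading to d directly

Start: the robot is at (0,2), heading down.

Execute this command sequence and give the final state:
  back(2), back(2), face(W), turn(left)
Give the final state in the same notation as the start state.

at (0,2), heading down

t0: at (0,2), heading down
step 1 (back(2)): at (0,2), heading down
step 2 (back(2)): at (0,2), heading down
step 3 (face(W)): at (0,2), heading left
step 4 (turn(left)): at (0,2), heading down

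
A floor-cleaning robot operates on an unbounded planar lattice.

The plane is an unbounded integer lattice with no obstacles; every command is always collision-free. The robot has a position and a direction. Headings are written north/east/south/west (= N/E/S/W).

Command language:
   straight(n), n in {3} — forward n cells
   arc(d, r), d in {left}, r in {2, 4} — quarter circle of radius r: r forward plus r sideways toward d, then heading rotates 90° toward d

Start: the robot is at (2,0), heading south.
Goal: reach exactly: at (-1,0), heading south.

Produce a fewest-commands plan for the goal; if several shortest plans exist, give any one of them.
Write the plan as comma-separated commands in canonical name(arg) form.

arc(left, 2), arc(left, 2), arc(left, 2), straight(3), arc(left, 2)

t0: at (2,0), heading south
[1] after arc(left, 2): at (4,-2), heading east
[2] after arc(left, 2): at (6,0), heading north
[3] after arc(left, 2): at (4,2), heading west
[4] after straight(3): at (1,2), heading west
[5] after arc(left, 2): at (-1,0), heading south
minimal: 5 command(s), checked below 5.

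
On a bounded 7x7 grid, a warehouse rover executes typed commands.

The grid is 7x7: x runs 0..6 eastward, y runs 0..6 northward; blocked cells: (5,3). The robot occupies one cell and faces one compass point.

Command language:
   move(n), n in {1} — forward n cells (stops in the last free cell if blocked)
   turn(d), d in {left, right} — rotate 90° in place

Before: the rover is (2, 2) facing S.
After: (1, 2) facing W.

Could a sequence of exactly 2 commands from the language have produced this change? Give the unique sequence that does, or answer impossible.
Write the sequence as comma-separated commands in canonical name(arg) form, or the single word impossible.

turn(right), move(1)

key: position moved to (1,2) AND the heading swung to W — translation plus rotation needed
from: (2, 2) facing S
1. turn(right) → (2, 2) facing W
2. move(1) → (1, 2) facing W
all 9 alternatives checked — unique.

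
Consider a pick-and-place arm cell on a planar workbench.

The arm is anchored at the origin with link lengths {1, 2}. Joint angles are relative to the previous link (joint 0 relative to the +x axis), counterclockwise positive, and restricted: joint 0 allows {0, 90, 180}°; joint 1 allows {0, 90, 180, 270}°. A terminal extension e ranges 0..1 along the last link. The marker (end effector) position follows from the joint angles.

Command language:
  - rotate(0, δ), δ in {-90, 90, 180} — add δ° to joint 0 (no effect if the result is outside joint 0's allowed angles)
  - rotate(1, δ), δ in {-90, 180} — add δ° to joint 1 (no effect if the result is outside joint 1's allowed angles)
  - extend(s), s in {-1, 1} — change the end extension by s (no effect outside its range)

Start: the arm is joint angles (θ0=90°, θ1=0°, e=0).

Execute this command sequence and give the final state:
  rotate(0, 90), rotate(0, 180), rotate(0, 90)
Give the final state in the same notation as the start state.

initial: joint angles (θ0=90°, θ1=0°, e=0)
t=1 rotate(0, 90) ⇒ joint angles (θ0=180°, θ1=0°, e=0)
t=2 rotate(0, 180) ⇒ joint angles (θ0=0°, θ1=0°, e=0)
t=3 rotate(0, 90) ⇒ joint angles (θ0=90°, θ1=0°, e=0)

joint angles (θ0=90°, θ1=0°, e=0)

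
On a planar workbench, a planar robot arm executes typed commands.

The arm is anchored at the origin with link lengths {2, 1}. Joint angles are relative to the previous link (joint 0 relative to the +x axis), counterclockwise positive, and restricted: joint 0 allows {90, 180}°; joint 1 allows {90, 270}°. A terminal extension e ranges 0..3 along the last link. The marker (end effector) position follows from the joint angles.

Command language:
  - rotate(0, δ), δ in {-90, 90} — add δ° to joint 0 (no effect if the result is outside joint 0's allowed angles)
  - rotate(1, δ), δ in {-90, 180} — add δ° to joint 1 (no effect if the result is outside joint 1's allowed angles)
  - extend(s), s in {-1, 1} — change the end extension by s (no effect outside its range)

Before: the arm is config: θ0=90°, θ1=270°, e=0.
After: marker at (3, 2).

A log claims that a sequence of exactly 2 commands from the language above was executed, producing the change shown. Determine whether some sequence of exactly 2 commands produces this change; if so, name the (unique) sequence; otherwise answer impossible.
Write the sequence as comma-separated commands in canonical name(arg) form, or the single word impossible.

begin: config: θ0=90°, θ1=270°, e=0
step 1 (extend(1)): config: θ0=90°, θ1=270°, e=1
step 2 (extend(1)): config: θ0=90°, θ1=270°, e=2
uniquely the one of 36 2-step routes that fits.

extend(1), extend(1)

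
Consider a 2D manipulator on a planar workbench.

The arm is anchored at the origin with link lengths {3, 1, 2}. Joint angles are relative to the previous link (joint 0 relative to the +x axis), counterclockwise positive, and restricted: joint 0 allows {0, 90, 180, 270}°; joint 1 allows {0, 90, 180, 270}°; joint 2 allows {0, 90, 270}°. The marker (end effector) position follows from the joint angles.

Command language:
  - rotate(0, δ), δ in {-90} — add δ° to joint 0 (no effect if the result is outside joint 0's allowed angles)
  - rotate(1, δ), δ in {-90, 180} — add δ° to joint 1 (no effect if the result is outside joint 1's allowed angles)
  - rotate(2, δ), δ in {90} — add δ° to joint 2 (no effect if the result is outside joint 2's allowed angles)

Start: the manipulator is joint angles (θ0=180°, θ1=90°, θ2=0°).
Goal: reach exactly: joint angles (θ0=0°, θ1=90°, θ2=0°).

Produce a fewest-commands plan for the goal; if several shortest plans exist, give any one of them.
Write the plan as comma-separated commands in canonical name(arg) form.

t0: joint angles (θ0=180°, θ1=90°, θ2=0°)
[1] after rotate(0, -90): joint angles (θ0=90°, θ1=90°, θ2=0°)
[2] after rotate(0, -90): joint angles (θ0=0°, θ1=90°, θ2=0°)
no 1-step plan works, so 2 is optimal.

rotate(0, -90), rotate(0, -90)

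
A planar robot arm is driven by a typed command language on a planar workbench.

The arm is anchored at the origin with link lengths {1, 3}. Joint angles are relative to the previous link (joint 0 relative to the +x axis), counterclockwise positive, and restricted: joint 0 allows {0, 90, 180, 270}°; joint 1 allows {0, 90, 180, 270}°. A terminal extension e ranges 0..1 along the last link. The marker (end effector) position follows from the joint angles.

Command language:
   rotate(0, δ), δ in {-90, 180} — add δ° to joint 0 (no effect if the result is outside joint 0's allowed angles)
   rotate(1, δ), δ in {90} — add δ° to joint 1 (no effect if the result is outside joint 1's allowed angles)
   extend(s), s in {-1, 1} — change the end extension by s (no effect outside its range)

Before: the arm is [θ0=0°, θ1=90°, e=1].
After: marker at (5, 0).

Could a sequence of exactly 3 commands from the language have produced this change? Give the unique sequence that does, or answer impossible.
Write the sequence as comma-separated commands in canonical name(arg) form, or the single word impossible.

from: [θ0=0°, θ1=90°, e=1]
1. rotate(1, 90) → [θ0=0°, θ1=180°, e=1]
2. rotate(1, 90) → [θ0=0°, θ1=270°, e=1]
3. rotate(1, 90) → [θ0=0°, θ1=0°, e=1]
uniquely the one of 125 3-step routes that fits.

rotate(1, 90), rotate(1, 90), rotate(1, 90)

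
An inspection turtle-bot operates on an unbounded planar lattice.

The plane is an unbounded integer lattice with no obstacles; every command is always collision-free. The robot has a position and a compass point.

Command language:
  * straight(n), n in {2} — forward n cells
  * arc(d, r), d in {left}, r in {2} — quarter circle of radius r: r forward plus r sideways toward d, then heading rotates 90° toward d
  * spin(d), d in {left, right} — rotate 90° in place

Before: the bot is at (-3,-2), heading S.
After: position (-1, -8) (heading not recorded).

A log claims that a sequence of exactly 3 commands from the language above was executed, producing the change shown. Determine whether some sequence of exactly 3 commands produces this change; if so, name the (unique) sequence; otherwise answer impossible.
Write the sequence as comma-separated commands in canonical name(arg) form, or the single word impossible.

straight(2), straight(2), arc(left, 2)

key: running arc(left, 2) before straight(2) would end elsewhere — order is forced
begin: at (-3,-2), heading S
t=1 straight(2) ⇒ at (-3,-4), heading S
t=2 straight(2) ⇒ at (-3,-6), heading S
t=3 arc(left, 2) ⇒ at (-1,-8), heading E
uniquely the one of 64 3-step routes that fits.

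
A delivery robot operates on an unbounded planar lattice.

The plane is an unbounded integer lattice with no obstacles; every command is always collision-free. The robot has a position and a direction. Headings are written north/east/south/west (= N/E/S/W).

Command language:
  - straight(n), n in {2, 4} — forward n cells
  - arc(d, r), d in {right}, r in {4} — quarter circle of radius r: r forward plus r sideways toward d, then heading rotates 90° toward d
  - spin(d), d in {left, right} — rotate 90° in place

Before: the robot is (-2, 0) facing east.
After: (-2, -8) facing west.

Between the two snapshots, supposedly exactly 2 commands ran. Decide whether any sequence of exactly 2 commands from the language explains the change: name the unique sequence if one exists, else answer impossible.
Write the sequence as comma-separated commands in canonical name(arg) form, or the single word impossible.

key: cell and facing (now W) both changed — the 2 commands mix motion and turning
begin: (-2, 0) facing east
step 1 (arc(right, 4)): (2, -4) facing south
step 2 (arc(right, 4)): (-2, -8) facing west
no other 2-command option fits: unique.

arc(right, 4), arc(right, 4)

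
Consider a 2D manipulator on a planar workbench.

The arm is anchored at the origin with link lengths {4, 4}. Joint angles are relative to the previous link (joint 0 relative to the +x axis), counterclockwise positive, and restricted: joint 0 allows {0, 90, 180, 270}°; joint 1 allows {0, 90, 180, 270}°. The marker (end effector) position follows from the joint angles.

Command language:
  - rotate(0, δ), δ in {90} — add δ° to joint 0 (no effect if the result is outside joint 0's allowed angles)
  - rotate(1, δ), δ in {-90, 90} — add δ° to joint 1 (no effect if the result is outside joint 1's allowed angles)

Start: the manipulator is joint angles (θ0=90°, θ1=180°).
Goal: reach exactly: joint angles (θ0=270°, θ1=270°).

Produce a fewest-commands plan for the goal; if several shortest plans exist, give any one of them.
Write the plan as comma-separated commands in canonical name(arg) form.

t0: joint angles (θ0=90°, θ1=180°)
[1] after rotate(0, 90): joint angles (θ0=180°, θ1=180°)
[2] after rotate(0, 90): joint angles (θ0=270°, θ1=180°)
[3] after rotate(1, 90): joint angles (θ0=270°, θ1=270°)
minimal: 3 command(s), checked below 3.

rotate(0, 90), rotate(0, 90), rotate(1, 90)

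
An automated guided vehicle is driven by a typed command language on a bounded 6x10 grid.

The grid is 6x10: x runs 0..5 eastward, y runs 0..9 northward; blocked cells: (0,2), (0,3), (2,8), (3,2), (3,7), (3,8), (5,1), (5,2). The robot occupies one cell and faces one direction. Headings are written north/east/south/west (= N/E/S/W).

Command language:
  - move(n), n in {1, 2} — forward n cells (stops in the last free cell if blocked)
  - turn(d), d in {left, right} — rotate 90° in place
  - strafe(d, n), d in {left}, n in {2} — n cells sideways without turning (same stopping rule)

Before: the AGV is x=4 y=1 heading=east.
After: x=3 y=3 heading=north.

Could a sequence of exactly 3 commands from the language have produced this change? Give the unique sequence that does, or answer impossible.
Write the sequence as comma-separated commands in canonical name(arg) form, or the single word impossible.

impossible

every 3-command combo misses the target.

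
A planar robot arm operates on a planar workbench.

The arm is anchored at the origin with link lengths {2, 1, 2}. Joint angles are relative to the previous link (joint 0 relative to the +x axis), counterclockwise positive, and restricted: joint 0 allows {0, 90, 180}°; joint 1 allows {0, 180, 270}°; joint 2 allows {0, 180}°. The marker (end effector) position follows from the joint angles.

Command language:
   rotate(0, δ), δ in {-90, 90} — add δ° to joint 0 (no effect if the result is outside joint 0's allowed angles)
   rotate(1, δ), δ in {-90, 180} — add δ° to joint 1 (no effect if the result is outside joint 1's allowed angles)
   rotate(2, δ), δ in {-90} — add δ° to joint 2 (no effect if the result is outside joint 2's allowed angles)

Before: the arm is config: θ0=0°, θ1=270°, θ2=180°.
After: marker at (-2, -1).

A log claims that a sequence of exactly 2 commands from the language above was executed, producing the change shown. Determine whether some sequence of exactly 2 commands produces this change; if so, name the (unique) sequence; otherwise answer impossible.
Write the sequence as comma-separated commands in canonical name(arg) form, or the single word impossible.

rotate(0, 90), rotate(0, 90)

initial: config: θ0=0°, θ1=270°, θ2=180°
1. rotate(0, 90) → config: θ0=90°, θ1=270°, θ2=180°
2. rotate(0, 90) → config: θ0=180°, θ1=270°, θ2=180°
all 25 alternatives checked — unique.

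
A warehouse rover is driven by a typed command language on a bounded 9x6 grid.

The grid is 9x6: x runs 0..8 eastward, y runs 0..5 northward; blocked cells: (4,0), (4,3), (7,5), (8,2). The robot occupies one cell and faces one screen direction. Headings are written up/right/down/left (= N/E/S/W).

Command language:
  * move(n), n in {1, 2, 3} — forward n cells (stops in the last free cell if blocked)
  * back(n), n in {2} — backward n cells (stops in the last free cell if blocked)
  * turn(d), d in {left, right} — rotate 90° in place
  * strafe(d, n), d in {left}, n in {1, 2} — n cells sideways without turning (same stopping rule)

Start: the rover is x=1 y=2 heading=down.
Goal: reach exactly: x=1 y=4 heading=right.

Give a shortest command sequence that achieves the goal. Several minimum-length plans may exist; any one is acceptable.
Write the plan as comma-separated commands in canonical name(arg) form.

initial: x=1 y=2 heading=down
t=1 back(2) ⇒ x=1 y=4 heading=down
t=2 turn(left) ⇒ x=1 y=4 heading=right
minimal: 2 command(s), checked below 2.

back(2), turn(left)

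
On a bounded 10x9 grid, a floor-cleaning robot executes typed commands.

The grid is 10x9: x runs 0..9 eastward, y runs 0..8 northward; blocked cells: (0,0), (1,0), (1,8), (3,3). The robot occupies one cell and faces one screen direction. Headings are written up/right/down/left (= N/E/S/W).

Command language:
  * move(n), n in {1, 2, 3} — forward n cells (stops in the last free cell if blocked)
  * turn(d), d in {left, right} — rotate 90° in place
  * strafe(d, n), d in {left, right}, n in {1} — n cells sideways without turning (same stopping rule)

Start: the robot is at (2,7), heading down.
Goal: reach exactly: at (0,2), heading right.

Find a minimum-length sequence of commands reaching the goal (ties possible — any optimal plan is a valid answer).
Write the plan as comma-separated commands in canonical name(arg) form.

move(3), strafe(right, 1), strafe(right, 1), move(2), turn(left)

t0: at (2,7), heading down
[1] after move(3): at (2,4), heading down
[2] after strafe(right, 1): at (1,4), heading down
[3] after strafe(right, 1): at (0,4), heading down
[4] after move(2): at (0,2), heading down
[5] after turn(left): at (0,2), heading right
nothing shorter than 5 reaches the goal.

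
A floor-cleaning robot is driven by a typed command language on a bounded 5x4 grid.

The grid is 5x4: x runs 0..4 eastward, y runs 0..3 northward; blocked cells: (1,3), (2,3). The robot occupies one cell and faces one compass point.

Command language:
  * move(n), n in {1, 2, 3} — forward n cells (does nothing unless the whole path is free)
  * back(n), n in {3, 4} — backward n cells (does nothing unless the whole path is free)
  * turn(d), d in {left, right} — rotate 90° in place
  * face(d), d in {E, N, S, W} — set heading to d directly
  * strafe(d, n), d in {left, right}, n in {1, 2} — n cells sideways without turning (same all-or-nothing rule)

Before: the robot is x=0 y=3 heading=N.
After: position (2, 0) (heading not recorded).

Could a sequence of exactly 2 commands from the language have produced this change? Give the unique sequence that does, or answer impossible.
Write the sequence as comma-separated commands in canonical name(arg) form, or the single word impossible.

key: order matters: swapping back(3) and strafe(right, 2) lands elsewhere
initial: x=0 y=3 heading=N
[1] after back(3): x=0 y=0 heading=N
[2] after strafe(right, 2): x=2 y=0 heading=N
no rival 2-sequence matches.

back(3), strafe(right, 2)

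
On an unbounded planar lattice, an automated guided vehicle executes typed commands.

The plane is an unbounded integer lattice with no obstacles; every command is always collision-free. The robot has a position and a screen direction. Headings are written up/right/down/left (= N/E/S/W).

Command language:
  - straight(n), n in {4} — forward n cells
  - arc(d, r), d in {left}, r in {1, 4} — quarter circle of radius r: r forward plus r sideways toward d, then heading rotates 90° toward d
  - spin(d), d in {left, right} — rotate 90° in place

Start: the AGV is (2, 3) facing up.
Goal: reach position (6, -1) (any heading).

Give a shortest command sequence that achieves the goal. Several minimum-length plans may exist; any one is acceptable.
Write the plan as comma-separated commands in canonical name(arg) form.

spin(right), spin(right), arc(left, 4)

start: (2, 3) facing up
[1] after spin(right): (2, 3) facing right
[2] after spin(right): (2, 3) facing down
[3] after arc(left, 4): (6, -1) facing right
nothing shorter than 3 reaches the goal.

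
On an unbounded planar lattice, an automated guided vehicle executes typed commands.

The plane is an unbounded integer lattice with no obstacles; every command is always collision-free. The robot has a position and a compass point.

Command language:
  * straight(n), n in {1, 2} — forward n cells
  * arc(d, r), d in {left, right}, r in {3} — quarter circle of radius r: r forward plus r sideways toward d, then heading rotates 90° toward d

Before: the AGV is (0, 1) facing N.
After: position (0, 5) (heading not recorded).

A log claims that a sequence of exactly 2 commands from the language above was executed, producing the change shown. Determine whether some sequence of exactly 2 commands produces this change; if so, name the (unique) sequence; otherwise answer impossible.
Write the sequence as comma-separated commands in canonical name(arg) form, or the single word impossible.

t0: (0, 1) facing N
1. straight(2) → (0, 3) facing N
2. straight(2) → (0, 5) facing N
all 16 alternatives checked — unique.

straight(2), straight(2)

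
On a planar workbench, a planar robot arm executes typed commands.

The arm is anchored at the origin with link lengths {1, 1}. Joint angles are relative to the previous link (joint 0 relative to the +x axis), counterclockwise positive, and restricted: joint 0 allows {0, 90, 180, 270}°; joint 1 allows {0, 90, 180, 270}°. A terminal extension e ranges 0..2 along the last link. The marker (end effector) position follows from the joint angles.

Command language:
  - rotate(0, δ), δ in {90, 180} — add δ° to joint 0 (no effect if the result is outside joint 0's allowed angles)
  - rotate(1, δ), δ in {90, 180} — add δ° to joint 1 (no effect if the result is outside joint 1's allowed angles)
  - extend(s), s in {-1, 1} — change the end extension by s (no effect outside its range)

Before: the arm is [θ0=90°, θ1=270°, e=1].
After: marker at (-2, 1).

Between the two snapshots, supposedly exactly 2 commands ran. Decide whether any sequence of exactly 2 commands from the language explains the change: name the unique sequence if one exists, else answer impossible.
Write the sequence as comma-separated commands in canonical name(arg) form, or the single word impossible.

initial: [θ0=90°, θ1=270°, e=1]
t=1 rotate(1, 90) ⇒ [θ0=90°, θ1=0°, e=1]
t=2 rotate(1, 90) ⇒ [θ0=90°, θ1=90°, e=1]
all 36 alternatives checked — unique.

rotate(1, 90), rotate(1, 90)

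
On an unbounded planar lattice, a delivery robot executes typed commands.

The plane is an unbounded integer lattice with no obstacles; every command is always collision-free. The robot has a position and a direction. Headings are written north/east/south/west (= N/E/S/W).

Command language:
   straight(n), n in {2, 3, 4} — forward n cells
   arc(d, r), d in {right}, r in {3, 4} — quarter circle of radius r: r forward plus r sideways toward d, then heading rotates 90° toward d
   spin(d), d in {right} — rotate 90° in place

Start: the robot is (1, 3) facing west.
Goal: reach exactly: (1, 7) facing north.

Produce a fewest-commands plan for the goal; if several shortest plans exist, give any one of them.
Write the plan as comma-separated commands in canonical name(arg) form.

spin(right), straight(4)

start: (1, 3) facing west
1. spin(right) → (1, 3) facing north
2. straight(4) → (1, 7) facing north
minimal: 2 command(s), checked below 2.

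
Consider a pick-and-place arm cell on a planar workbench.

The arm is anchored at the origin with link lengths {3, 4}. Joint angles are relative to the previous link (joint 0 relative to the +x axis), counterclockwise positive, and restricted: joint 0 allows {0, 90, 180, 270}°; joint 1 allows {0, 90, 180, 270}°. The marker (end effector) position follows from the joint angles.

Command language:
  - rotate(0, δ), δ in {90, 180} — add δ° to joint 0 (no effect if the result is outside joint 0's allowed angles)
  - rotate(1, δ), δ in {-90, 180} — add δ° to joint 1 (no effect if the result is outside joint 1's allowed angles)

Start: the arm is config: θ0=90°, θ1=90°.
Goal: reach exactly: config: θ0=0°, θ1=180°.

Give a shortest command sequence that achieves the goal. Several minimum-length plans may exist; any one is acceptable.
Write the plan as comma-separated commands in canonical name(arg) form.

initial: config: θ0=90°, θ1=90°
step 1 (rotate(0, 90)): config: θ0=180°, θ1=90°
step 2 (rotate(1, -90)): config: θ0=180°, θ1=0°
step 3 (rotate(0, 180)): config: θ0=0°, θ1=0°
step 4 (rotate(1, 180)): config: θ0=0°, θ1=180°
shorter routes all fall short; 4 is best.

rotate(0, 90), rotate(1, -90), rotate(0, 180), rotate(1, 180)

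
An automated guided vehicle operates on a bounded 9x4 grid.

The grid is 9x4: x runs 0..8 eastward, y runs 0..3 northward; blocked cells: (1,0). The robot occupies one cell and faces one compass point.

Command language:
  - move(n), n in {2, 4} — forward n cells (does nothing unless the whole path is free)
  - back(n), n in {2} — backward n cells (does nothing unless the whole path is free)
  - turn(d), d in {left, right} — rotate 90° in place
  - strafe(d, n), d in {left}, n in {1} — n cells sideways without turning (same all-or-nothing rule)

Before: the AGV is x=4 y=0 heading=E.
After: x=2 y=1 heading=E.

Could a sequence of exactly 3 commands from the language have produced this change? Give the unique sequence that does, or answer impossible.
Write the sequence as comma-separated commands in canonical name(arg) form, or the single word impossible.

back(2), back(2), strafe(left, 1)

key: running strafe(left, 1) before back(2) would end elsewhere — order is forced
initial: x=4 y=0 heading=E
[1] after back(2): x=2 y=0 heading=E
[2] after back(2): x=2 y=0 heading=E
[3] after strafe(left, 1): x=2 y=1 heading=E
no rival 3-sequence matches.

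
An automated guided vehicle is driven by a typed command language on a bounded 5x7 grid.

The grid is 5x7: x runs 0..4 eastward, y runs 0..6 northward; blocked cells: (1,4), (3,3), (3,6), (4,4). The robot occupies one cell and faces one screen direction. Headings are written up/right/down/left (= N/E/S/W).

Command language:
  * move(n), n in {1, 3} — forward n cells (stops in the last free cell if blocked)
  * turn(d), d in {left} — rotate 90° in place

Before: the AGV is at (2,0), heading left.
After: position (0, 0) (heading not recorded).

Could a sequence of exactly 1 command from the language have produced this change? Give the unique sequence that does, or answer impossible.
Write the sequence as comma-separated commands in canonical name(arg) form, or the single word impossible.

key: move(3) runs into the grid edge before its full distance
initial: at (2,0), heading left
t=1 move(3) ⇒ at (0,0), heading left
no other 1-command option fits: unique.

move(3)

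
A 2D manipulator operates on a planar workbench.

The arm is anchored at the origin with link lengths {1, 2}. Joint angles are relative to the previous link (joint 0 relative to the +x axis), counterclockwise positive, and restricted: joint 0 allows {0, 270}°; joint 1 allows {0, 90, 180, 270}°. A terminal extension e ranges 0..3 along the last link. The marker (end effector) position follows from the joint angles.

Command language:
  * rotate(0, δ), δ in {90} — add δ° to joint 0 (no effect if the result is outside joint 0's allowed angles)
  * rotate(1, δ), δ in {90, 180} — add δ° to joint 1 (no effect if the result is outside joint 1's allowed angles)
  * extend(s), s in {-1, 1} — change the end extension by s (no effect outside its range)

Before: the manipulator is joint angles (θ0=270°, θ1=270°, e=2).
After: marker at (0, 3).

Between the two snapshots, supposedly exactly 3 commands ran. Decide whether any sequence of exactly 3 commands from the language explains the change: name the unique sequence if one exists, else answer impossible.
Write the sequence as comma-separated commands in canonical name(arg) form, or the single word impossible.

rotate(1, 90), rotate(1, 90), rotate(1, 90)

start: joint angles (θ0=270°, θ1=270°, e=2)
[1] after rotate(1, 90): joint angles (θ0=270°, θ1=0°, e=2)
[2] after rotate(1, 90): joint angles (θ0=270°, θ1=90°, e=2)
[3] after rotate(1, 90): joint angles (θ0=270°, θ1=180°, e=2)
no rival 3-sequence matches.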